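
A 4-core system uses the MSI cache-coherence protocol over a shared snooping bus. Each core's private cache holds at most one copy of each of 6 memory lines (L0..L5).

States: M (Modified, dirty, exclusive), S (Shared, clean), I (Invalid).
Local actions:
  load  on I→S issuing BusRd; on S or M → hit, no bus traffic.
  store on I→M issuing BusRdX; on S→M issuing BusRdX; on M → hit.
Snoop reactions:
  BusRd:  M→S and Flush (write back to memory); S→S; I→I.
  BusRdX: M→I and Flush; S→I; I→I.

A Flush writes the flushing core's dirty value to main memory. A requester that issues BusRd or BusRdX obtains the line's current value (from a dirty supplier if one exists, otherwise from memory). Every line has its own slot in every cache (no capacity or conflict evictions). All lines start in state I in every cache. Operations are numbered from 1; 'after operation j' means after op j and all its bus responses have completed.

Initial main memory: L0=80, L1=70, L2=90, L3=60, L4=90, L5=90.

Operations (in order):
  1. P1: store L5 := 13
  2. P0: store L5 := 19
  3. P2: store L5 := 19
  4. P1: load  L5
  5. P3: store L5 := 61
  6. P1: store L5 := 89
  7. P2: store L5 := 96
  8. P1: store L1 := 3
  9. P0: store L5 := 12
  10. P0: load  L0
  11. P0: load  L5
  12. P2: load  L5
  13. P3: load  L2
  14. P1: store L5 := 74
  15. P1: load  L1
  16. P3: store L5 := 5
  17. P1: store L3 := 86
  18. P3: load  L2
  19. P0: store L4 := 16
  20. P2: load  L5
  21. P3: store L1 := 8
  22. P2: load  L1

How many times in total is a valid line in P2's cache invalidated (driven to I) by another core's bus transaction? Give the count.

1. P1: store L5 := 13  bus=[BusRdX]  L5: P0=I P1=M P2=I P3=I  mem[L5]=90
2. P0: store L5 := 19  bus=[BusRdX,Flush]  L5: P0=M P1=I P2=I P3=I  mem[L5]=13
3. P2: store L5 := 19  bus=[BusRdX,Flush]  L5: P0=I P1=I P2=M P3=I  mem[L5]=19
4. P1: load  L5  bus=[BusRd,Flush]  L5: P0=I P1=S P2=S P3=I  mem[L5]=19
5. P3: store L5 := 61  bus=[BusRdX]  L5: P0=I P1=I P2=I P3=M  mem[L5]=19
6. P1: store L5 := 89  bus=[BusRdX,Flush]  L5: P0=I P1=M P2=I P3=I  mem[L5]=61
7. P2: store L5 := 96  bus=[BusRdX,Flush]  L5: P0=I P1=I P2=M P3=I  mem[L5]=89
8. P1: store L1 := 3  bus=[BusRdX]  L1: P0=I P1=M P2=I P3=I  mem[L1]=70
9. P0: store L5 := 12  bus=[BusRdX,Flush]  L5: P0=M P1=I P2=I P3=I  mem[L5]=96
10. P0: load  L0  bus=[BusRd]  L0: P0=S P1=I P2=I P3=I  mem[L0]=80
11. P0: load  L5  bus=[-]  L5: P0=M P1=I P2=I P3=I  mem[L5]=96
12. P2: load  L5  bus=[BusRd,Flush]  L5: P0=S P1=I P2=S P3=I  mem[L5]=12
13. P3: load  L2  bus=[BusRd]  L2: P0=I P1=I P2=I P3=S  mem[L2]=90
14. P1: store L5 := 74  bus=[BusRdX]  L5: P0=I P1=M P2=I P3=I  mem[L5]=12
15. P1: load  L1  bus=[-]  L1: P0=I P1=M P2=I P3=I  mem[L1]=70
16. P3: store L5 := 5  bus=[BusRdX,Flush]  L5: P0=I P1=I P2=I P3=M  mem[L5]=74
17. P1: store L3 := 86  bus=[BusRdX]  L3: P0=I P1=M P2=I P3=I  mem[L3]=60
18. P3: load  L2  bus=[-]  L2: P0=I P1=I P2=I P3=S  mem[L2]=90
19. P0: store L4 := 16  bus=[BusRdX]  L4: P0=M P1=I P2=I P3=I  mem[L4]=90
20. P2: load  L5  bus=[BusRd,Flush]  L5: P0=I P1=I P2=S P3=S  mem[L5]=5
21. P3: store L1 := 8  bus=[BusRdX,Flush]  L1: P0=I P1=I P2=I P3=M  mem[L1]=3
22. P2: load  L1  bus=[BusRd,Flush]  L1: P0=I P1=I P2=S P3=S  mem[L1]=8

invalidations = 3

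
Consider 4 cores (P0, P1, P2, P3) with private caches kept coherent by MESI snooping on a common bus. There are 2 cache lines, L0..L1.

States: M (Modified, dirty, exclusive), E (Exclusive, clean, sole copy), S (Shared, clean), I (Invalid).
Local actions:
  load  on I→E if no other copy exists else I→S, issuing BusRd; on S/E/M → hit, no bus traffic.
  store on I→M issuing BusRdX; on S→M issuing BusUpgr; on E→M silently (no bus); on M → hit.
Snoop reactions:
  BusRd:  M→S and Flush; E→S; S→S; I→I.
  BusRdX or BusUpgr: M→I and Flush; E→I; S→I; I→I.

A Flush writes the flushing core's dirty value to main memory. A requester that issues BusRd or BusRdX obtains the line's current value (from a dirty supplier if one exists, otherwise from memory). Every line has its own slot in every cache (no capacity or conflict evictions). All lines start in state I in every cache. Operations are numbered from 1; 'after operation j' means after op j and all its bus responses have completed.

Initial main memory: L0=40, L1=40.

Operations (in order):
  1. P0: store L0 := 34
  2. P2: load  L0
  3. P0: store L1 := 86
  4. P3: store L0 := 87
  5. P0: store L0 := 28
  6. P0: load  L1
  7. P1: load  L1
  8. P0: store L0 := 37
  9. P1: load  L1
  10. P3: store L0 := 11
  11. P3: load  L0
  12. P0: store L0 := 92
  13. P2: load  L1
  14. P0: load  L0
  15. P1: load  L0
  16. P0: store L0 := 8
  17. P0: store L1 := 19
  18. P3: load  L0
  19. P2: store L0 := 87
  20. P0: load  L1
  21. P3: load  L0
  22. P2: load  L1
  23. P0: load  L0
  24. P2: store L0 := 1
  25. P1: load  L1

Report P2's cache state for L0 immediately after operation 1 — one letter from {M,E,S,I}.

  op1 P0: store L0 := 34 → M/I/I/I on L0; bus BusRdX; mem=40
  op2 P2: load  L0 → S/I/S/I on L0; bus BusRd Flush; mem=34
  op3 P0: store L1 := 86 → M/I/I/I on L1; bus BusRdX; mem=40
  op4 P3: store L0 := 87 → I/I/I/M on L0; bus BusRdX; mem=34
  op5 P0: store L0 := 28 → M/I/I/I on L0; bus BusRdX Flush; mem=87
  op6 P0: load  L1 → M/I/I/I on L1; bus (none); mem=40
  op7 P1: load  L1 → S/S/I/I on L1; bus BusRd Flush; mem=86
  op8 P0: store L0 := 37 → M/I/I/I on L0; bus (none); mem=87
  op9 P1: load  L1 → S/S/I/I on L1; bus (none); mem=86
  op10 P3: store L0 := 11 → I/I/I/M on L0; bus BusRdX Flush; mem=37
  op11 P3: load  L0 → I/I/I/M on L0; bus (none); mem=37
  op12 P0: store L0 := 92 → M/I/I/I on L0; bus BusRdX Flush; mem=11
  op13 P2: load  L1 → S/S/S/I on L1; bus BusRd; mem=86
  op14 P0: load  L0 → M/I/I/I on L0; bus (none); mem=11
  op15 P1: load  L0 → S/S/I/I on L0; bus BusRd Flush; mem=92
  op16 P0: store L0 := 8 → M/I/I/I on L0; bus BusUpgr; mem=92
  op17 P0: store L1 := 19 → M/I/I/I on L1; bus BusUpgr; mem=86
  op18 P3: load  L0 → S/I/I/S on L0; bus BusRd Flush; mem=8
  op19 P2: store L0 := 87 → I/I/M/I on L0; bus BusRdX; mem=8
  op20 P0: load  L1 → M/I/I/I on L1; bus (none); mem=86
  op21 P3: load  L0 → I/I/S/S on L0; bus BusRd Flush; mem=87
  op22 P2: load  L1 → S/I/S/I on L1; bus BusRd Flush; mem=19
  op23 P0: load  L0 → S/I/S/S on L0; bus BusRd; mem=87
  op24 P2: store L0 := 1 → I/I/M/I on L0; bus BusUpgr; mem=87
  op25 P1: load  L1 → S/S/S/I on L1; bus BusRd; mem=19

state = I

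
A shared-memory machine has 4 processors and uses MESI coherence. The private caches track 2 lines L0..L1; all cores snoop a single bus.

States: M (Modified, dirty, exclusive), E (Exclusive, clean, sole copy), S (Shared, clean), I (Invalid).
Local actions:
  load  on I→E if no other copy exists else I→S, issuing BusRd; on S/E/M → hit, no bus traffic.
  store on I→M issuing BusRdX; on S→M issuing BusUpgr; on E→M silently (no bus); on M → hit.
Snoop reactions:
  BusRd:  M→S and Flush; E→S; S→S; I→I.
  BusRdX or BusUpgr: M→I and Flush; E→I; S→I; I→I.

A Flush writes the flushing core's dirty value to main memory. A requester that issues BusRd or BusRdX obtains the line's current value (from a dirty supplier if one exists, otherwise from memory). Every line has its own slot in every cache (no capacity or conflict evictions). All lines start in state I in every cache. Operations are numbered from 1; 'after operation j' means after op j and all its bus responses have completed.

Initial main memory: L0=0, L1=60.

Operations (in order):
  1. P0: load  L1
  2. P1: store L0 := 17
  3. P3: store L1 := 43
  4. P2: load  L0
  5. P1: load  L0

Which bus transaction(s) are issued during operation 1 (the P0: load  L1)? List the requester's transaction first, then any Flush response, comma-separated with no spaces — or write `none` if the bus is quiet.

bus = BusRd

  op1 P0: load  L1 → E/I/I/I on L1; bus BusRd; mem=60
  op2 P1: store L0 := 17 → I/M/I/I on L0; bus BusRdX; mem=0
  op3 P3: store L1 := 43 → I/I/I/M on L1; bus BusRdX; mem=60
  op4 P2: load  L0 → I/S/S/I on L0; bus BusRd Flush; mem=17
  op5 P1: load  L0 → I/S/S/I on L0; bus (none); mem=17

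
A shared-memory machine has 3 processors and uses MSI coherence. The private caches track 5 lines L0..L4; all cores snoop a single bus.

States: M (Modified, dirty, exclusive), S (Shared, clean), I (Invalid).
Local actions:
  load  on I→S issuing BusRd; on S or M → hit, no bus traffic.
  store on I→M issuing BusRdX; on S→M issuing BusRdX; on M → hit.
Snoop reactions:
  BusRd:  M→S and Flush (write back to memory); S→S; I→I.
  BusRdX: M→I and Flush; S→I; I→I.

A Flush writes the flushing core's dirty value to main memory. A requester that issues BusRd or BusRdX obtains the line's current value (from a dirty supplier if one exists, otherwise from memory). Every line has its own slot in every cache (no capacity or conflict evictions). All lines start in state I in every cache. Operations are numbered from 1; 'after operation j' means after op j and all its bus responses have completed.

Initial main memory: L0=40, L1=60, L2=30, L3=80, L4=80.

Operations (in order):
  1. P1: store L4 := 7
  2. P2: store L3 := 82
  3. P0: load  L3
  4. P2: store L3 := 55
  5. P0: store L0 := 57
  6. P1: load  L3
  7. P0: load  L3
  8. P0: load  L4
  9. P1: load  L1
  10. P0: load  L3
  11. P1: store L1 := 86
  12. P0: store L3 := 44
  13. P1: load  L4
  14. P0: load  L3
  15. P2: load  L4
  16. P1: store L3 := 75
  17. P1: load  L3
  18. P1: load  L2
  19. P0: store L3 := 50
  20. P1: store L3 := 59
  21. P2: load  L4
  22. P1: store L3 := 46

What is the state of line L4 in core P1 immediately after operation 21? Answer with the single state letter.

state = S

  op1 P1: store L4 := 7 → I/M/I on L4; bus BusRdX; mem=80
  op2 P2: store L3 := 82 → I/I/M on L3; bus BusRdX; mem=80
  op3 P0: load  L3 → S/I/S on L3; bus BusRd Flush; mem=82
  op4 P2: store L3 := 55 → I/I/M on L3; bus BusRdX; mem=82
  op5 P0: store L0 := 57 → M/I/I on L0; bus BusRdX; mem=40
  op6 P1: load  L3 → I/S/S on L3; bus BusRd Flush; mem=55
  op7 P0: load  L3 → S/S/S on L3; bus BusRd; mem=55
  op8 P0: load  L4 → S/S/I on L4; bus BusRd Flush; mem=7
  op9 P1: load  L1 → I/S/I on L1; bus BusRd; mem=60
  op10 P0: load  L3 → S/S/S on L3; bus (none); mem=55
  op11 P1: store L1 := 86 → I/M/I on L1; bus BusRdX; mem=60
  op12 P0: store L3 := 44 → M/I/I on L3; bus BusRdX; mem=55
  op13 P1: load  L4 → S/S/I on L4; bus (none); mem=7
  op14 P0: load  L3 → M/I/I on L3; bus (none); mem=55
  op15 P2: load  L4 → S/S/S on L4; bus BusRd; mem=7
  op16 P1: store L3 := 75 → I/M/I on L3; bus BusRdX Flush; mem=44
  op17 P1: load  L3 → I/M/I on L3; bus (none); mem=44
  op18 P1: load  L2 → I/S/I on L2; bus BusRd; mem=30
  op19 P0: store L3 := 50 → M/I/I on L3; bus BusRdX Flush; mem=75
  op20 P1: store L3 := 59 → I/M/I on L3; bus BusRdX Flush; mem=50
  op21 P2: load  L4 → S/S/S on L4; bus (none); mem=7
  op22 P1: store L3 := 46 → I/M/I on L3; bus (none); mem=50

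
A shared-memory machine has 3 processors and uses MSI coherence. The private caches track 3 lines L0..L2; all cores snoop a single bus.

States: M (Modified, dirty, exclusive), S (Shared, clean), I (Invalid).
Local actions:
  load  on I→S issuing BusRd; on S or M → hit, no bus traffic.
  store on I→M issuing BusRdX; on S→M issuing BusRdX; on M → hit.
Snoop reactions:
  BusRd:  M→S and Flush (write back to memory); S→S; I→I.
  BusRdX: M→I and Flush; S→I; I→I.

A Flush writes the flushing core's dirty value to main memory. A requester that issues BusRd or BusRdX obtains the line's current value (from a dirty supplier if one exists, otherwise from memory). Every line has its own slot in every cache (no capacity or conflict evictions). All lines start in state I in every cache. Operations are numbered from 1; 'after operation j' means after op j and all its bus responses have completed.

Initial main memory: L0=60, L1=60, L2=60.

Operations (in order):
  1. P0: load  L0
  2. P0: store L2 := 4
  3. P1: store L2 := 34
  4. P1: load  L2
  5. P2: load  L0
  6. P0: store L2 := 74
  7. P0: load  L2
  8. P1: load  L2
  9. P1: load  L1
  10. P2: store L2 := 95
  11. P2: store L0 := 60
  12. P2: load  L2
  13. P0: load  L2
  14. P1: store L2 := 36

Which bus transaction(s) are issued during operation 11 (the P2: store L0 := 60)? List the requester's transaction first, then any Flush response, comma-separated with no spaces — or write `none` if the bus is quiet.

  op1 P0: load  L0 → S/I/I on L0; bus BusRd; mem=60
  op2 P0: store L2 := 4 → M/I/I on L2; bus BusRdX; mem=60
  op3 P1: store L2 := 34 → I/M/I on L2; bus BusRdX Flush; mem=4
  op4 P1: load  L2 → I/M/I on L2; bus (none); mem=4
  op5 P2: load  L0 → S/I/S on L0; bus BusRd; mem=60
  op6 P0: store L2 := 74 → M/I/I on L2; bus BusRdX Flush; mem=34
  op7 P0: load  L2 → M/I/I on L2; bus (none); mem=34
  op8 P1: load  L2 → S/S/I on L2; bus BusRd Flush; mem=74
  op9 P1: load  L1 → I/S/I on L1; bus BusRd; mem=60
  op10 P2: store L2 := 95 → I/I/M on L2; bus BusRdX; mem=74
  op11 P2: store L0 := 60 → I/I/M on L0; bus BusRdX; mem=60
  op12 P2: load  L2 → I/I/M on L2; bus (none); mem=74
  op13 P0: load  L2 → S/I/S on L2; bus BusRd Flush; mem=95
  op14 P1: store L2 := 36 → I/M/I on L2; bus BusRdX; mem=95

bus = BusRdX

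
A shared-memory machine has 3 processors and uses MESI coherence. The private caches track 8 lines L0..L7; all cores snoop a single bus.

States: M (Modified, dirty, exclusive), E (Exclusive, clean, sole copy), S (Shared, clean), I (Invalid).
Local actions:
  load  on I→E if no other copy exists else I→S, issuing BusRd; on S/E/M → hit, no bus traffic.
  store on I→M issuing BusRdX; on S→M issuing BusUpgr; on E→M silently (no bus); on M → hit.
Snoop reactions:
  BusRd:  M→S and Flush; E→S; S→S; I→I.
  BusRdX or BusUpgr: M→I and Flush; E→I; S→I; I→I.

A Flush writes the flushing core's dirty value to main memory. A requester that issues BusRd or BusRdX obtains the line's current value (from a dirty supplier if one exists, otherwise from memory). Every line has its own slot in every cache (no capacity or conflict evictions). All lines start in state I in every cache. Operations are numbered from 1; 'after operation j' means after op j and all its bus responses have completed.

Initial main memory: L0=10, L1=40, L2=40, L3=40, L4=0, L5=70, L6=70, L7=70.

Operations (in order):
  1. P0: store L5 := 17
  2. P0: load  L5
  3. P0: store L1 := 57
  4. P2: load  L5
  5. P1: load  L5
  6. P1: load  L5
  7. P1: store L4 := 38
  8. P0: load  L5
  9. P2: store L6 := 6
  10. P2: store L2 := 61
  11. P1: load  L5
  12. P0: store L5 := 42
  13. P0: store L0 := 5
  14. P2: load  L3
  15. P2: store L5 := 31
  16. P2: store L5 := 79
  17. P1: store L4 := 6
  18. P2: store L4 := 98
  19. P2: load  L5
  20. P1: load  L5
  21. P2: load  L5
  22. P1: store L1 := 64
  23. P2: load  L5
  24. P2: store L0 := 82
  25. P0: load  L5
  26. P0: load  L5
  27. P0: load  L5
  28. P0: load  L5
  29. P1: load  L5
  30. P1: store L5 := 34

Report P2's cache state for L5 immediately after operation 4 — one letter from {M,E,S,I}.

state = S

step 1: P0: store L5 := 17  ⟶  MII  (L5)  txn=BusRdX  M[L5]=70
step 2: P0: load  L5  ⟶  MII  (L5)  txn=∅  M[L5]=70
step 3: P0: store L1 := 57  ⟶  MII  (L1)  txn=BusRdX  M[L1]=40
step 4: P2: load  L5  ⟶  SIS  (L5)  txn=BusRd+Flush  M[L5]=17
step 5: P1: load  L5  ⟶  SSS  (L5)  txn=BusRd  M[L5]=17
step 6: P1: load  L5  ⟶  SSS  (L5)  txn=∅  M[L5]=17
step 7: P1: store L4 := 38  ⟶  IMI  (L4)  txn=BusRdX  M[L4]=0
step 8: P0: load  L5  ⟶  SSS  (L5)  txn=∅  M[L5]=17
step 9: P2: store L6 := 6  ⟶  IIM  (L6)  txn=BusRdX  M[L6]=70
step 10: P2: store L2 := 61  ⟶  IIM  (L2)  txn=BusRdX  M[L2]=40
step 11: P1: load  L5  ⟶  SSS  (L5)  txn=∅  M[L5]=17
step 12: P0: store L5 := 42  ⟶  MII  (L5)  txn=BusUpgr  M[L5]=17
step 13: P0: store L0 := 5  ⟶  MII  (L0)  txn=BusRdX  M[L0]=10
step 14: P2: load  L3  ⟶  IIE  (L3)  txn=BusRd  M[L3]=40
step 15: P2: store L5 := 31  ⟶  IIM  (L5)  txn=BusRdX+Flush  M[L5]=42
step 16: P2: store L5 := 79  ⟶  IIM  (L5)  txn=∅  M[L5]=42
step 17: P1: store L4 := 6  ⟶  IMI  (L4)  txn=∅  M[L4]=0
step 18: P2: store L4 := 98  ⟶  IIM  (L4)  txn=BusRdX+Flush  M[L4]=6
step 19: P2: load  L5  ⟶  IIM  (L5)  txn=∅  M[L5]=42
step 20: P1: load  L5  ⟶  ISS  (L5)  txn=BusRd+Flush  M[L5]=79
step 21: P2: load  L5  ⟶  ISS  (L5)  txn=∅  M[L5]=79
step 22: P1: store L1 := 64  ⟶  IMI  (L1)  txn=BusRdX+Flush  M[L1]=57
step 23: P2: load  L5  ⟶  ISS  (L5)  txn=∅  M[L5]=79
step 24: P2: store L0 := 82  ⟶  IIM  (L0)  txn=BusRdX+Flush  M[L0]=5
step 25: P0: load  L5  ⟶  SSS  (L5)  txn=BusRd  M[L5]=79
step 26: P0: load  L5  ⟶  SSS  (L5)  txn=∅  M[L5]=79
step 27: P0: load  L5  ⟶  SSS  (L5)  txn=∅  M[L5]=79
step 28: P0: load  L5  ⟶  SSS  (L5)  txn=∅  M[L5]=79
step 29: P1: load  L5  ⟶  SSS  (L5)  txn=∅  M[L5]=79
step 30: P1: store L5 := 34  ⟶  IMI  (L5)  txn=BusUpgr  M[L5]=79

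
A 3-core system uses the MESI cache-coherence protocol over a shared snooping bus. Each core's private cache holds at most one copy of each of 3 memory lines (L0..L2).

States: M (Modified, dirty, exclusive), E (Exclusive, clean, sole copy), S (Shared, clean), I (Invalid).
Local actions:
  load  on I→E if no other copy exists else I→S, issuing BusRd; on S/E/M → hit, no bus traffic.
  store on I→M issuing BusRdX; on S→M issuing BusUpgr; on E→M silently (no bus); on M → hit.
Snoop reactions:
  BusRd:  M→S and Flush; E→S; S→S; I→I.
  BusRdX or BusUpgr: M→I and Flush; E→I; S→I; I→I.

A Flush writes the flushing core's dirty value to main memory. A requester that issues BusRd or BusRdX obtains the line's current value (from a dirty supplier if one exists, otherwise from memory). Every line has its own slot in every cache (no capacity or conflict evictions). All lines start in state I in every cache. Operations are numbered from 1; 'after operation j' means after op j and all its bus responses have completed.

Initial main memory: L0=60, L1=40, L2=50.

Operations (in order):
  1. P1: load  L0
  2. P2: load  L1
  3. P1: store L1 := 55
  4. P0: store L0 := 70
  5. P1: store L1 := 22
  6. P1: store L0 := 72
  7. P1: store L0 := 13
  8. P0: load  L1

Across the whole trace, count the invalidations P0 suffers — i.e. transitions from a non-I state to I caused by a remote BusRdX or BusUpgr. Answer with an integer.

step 1: P1: load  L0  ⟶  IEI  (L0)  txn=BusRd  M[L0]=60
step 2: P2: load  L1  ⟶  IIE  (L1)  txn=BusRd  M[L1]=40
step 3: P1: store L1 := 55  ⟶  IMI  (L1)  txn=BusRdX  M[L1]=40
step 4: P0: store L0 := 70  ⟶  MII  (L0)  txn=BusRdX  M[L0]=60
step 5: P1: store L1 := 22  ⟶  IMI  (L1)  txn=∅  M[L1]=40
step 6: P1: store L0 := 72  ⟶  IMI  (L0)  txn=BusRdX+Flush  M[L0]=70
step 7: P1: store L0 := 13  ⟶  IMI  (L0)  txn=∅  M[L0]=70
step 8: P0: load  L1  ⟶  SSI  (L1)  txn=BusRd+Flush  M[L1]=22

invalidations = 1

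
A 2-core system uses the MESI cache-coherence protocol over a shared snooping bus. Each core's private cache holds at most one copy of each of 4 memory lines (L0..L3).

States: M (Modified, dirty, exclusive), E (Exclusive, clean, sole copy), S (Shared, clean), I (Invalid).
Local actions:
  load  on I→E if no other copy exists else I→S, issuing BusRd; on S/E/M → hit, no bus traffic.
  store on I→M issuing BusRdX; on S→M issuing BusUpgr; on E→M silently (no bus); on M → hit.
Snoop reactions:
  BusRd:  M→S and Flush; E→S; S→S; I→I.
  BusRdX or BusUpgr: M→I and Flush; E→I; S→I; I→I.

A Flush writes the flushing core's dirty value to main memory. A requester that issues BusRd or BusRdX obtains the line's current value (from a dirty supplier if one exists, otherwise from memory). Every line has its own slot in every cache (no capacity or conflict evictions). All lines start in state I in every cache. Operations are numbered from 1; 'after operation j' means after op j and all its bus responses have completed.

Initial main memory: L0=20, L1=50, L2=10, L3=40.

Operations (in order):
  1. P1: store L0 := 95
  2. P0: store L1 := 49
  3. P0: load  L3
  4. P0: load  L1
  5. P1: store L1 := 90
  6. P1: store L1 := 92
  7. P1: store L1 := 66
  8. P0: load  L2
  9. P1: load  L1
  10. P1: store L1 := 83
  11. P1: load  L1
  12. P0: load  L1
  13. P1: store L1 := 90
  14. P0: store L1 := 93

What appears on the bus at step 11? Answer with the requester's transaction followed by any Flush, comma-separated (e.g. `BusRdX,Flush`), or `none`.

bus = none

  op1 P1: store L0 := 95 → I/M on L0; bus BusRdX; mem=20
  op2 P0: store L1 := 49 → M/I on L1; bus BusRdX; mem=50
  op3 P0: load  L3 → E/I on L3; bus BusRd; mem=40
  op4 P0: load  L1 → M/I on L1; bus (none); mem=50
  op5 P1: store L1 := 90 → I/M on L1; bus BusRdX Flush; mem=49
  op6 P1: store L1 := 92 → I/M on L1; bus (none); mem=49
  op7 P1: store L1 := 66 → I/M on L1; bus (none); mem=49
  op8 P0: load  L2 → E/I on L2; bus BusRd; mem=10
  op9 P1: load  L1 → I/M on L1; bus (none); mem=49
  op10 P1: store L1 := 83 → I/M on L1; bus (none); mem=49
  op11 P1: load  L1 → I/M on L1; bus (none); mem=49
  op12 P0: load  L1 → S/S on L1; bus BusRd Flush; mem=83
  op13 P1: store L1 := 90 → I/M on L1; bus BusUpgr; mem=83
  op14 P0: store L1 := 93 → M/I on L1; bus BusRdX Flush; mem=90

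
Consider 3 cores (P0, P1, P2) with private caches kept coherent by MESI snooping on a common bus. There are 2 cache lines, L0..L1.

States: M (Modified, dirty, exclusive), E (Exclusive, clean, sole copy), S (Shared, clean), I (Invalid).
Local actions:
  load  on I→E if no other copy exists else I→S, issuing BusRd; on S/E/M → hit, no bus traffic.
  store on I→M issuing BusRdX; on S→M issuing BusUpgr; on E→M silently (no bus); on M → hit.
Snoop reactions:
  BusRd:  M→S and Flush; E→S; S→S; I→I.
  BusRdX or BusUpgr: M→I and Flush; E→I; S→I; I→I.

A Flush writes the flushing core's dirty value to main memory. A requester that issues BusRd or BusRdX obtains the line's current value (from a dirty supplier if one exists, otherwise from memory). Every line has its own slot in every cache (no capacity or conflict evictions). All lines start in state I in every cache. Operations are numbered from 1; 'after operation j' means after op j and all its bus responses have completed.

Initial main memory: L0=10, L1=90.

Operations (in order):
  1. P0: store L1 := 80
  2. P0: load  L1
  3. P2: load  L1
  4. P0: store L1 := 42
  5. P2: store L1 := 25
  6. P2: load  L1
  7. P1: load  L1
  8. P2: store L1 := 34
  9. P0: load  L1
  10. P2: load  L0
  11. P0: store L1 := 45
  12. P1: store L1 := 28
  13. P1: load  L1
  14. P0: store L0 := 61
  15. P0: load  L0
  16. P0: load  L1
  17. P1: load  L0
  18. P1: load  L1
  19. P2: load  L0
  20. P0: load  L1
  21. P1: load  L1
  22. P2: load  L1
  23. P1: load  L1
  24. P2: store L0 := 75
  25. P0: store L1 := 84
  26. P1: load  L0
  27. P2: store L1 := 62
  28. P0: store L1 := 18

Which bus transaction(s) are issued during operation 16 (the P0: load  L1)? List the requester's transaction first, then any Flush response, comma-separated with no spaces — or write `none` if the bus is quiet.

[1] P0: store L1 := 80 | P0:M(80), P1:I, P2:I | bus: BusRdX
[2] P0: load  L1 | P0:M(80), P1:I, P2:I | bus: none
[3] P2: load  L1 | P0:S(80), P1:I, P2:S(80) | bus: BusRd,Flush
[4] P0: store L1 := 42 | P0:M(42), P1:I, P2:I | bus: BusUpgr
[5] P2: store L1 := 25 | P0:I, P1:I, P2:M(25) | bus: BusRdX,Flush
[6] P2: load  L1 | P0:I, P1:I, P2:M(25) | bus: none
[7] P1: load  L1 | P0:I, P1:S(25), P2:S(25) | bus: BusRd,Flush
[8] P2: store L1 := 34 | P0:I, P1:I, P2:M(34) | bus: BusUpgr
[9] P0: load  L1 | P0:S(34), P1:I, P2:S(34) | bus: BusRd,Flush
[10] P2: load  L0 | P0:I, P1:I, P2:E(10) | bus: BusRd
[11] P0: store L1 := 45 | P0:M(45), P1:I, P2:I | bus: BusUpgr
[12] P1: store L1 := 28 | P0:I, P1:M(28), P2:I | bus: BusRdX,Flush
[13] P1: load  L1 | P0:I, P1:M(28), P2:I | bus: none
[14] P0: store L0 := 61 | P0:M(61), P1:I, P2:I | bus: BusRdX
[15] P0: load  L0 | P0:M(61), P1:I, P2:I | bus: none
[16] P0: load  L1 | P0:S(28), P1:S(28), P2:I | bus: BusRd,Flush
[17] P1: load  L0 | P0:S(61), P1:S(61), P2:I | bus: BusRd,Flush
[18] P1: load  L1 | P0:S(28), P1:S(28), P2:I | bus: none
[19] P2: load  L0 | P0:S(61), P1:S(61), P2:S(61) | bus: BusRd
[20] P0: load  L1 | P0:S(28), P1:S(28), P2:I | bus: none
[21] P1: load  L1 | P0:S(28), P1:S(28), P2:I | bus: none
[22] P2: load  L1 | P0:S(28), P1:S(28), P2:S(28) | bus: BusRd
[23] P1: load  L1 | P0:S(28), P1:S(28), P2:S(28) | bus: none
[24] P2: store L0 := 75 | P0:I, P1:I, P2:M(75) | bus: BusUpgr
[25] P0: store L1 := 84 | P0:M(84), P1:I, P2:I | bus: BusUpgr
[26] P1: load  L0 | P0:I, P1:S(75), P2:S(75) | bus: BusRd,Flush
[27] P2: store L1 := 62 | P0:I, P1:I, P2:M(62) | bus: BusRdX,Flush
[28] P0: store L1 := 18 | P0:M(18), P1:I, P2:I | bus: BusRdX,Flush

bus = BusRd,Flush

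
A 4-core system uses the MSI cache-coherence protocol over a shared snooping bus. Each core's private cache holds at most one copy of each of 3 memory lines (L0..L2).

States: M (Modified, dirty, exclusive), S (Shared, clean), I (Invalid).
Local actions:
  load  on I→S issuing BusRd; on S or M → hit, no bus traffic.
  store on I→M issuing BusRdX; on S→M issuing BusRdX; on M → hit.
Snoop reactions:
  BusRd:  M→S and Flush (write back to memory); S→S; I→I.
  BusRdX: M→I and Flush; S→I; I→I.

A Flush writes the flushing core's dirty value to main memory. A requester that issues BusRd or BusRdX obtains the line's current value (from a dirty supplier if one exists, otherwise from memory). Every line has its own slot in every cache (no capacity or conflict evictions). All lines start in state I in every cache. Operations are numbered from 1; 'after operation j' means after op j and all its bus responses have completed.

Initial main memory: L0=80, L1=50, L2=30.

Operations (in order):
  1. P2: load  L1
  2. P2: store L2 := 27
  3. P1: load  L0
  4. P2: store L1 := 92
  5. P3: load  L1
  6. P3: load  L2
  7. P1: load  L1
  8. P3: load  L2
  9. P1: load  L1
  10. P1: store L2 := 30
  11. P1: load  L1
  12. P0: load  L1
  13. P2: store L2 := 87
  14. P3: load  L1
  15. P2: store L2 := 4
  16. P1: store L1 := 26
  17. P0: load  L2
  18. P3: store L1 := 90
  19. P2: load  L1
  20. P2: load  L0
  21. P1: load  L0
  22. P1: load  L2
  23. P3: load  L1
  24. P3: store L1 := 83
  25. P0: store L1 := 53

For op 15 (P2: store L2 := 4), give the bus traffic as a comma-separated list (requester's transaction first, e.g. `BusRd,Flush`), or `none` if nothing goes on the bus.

bus = none

1. P2: load  L1  bus=[BusRd]  L1: P0=I P1=I P2=S P3=I  mem[L1]=50
2. P2: store L2 := 27  bus=[BusRdX]  L2: P0=I P1=I P2=M P3=I  mem[L2]=30
3. P1: load  L0  bus=[BusRd]  L0: P0=I P1=S P2=I P3=I  mem[L0]=80
4. P2: store L1 := 92  bus=[BusRdX]  L1: P0=I P1=I P2=M P3=I  mem[L1]=50
5. P3: load  L1  bus=[BusRd,Flush]  L1: P0=I P1=I P2=S P3=S  mem[L1]=92
6. P3: load  L2  bus=[BusRd,Flush]  L2: P0=I P1=I P2=S P3=S  mem[L2]=27
7. P1: load  L1  bus=[BusRd]  L1: P0=I P1=S P2=S P3=S  mem[L1]=92
8. P3: load  L2  bus=[-]  L2: P0=I P1=I P2=S P3=S  mem[L2]=27
9. P1: load  L1  bus=[-]  L1: P0=I P1=S P2=S P3=S  mem[L1]=92
10. P1: store L2 := 30  bus=[BusRdX]  L2: P0=I P1=M P2=I P3=I  mem[L2]=27
11. P1: load  L1  bus=[-]  L1: P0=I P1=S P2=S P3=S  mem[L1]=92
12. P0: load  L1  bus=[BusRd]  L1: P0=S P1=S P2=S P3=S  mem[L1]=92
13. P2: store L2 := 87  bus=[BusRdX,Flush]  L2: P0=I P1=I P2=M P3=I  mem[L2]=30
14. P3: load  L1  bus=[-]  L1: P0=S P1=S P2=S P3=S  mem[L1]=92
15. P2: store L2 := 4  bus=[-]  L2: P0=I P1=I P2=M P3=I  mem[L2]=30
16. P1: store L1 := 26  bus=[BusRdX]  L1: P0=I P1=M P2=I P3=I  mem[L1]=92
17. P0: load  L2  bus=[BusRd,Flush]  L2: P0=S P1=I P2=S P3=I  mem[L2]=4
18. P3: store L1 := 90  bus=[BusRdX,Flush]  L1: P0=I P1=I P2=I P3=M  mem[L1]=26
19. P2: load  L1  bus=[BusRd,Flush]  L1: P0=I P1=I P2=S P3=S  mem[L1]=90
20. P2: load  L0  bus=[BusRd]  L0: P0=I P1=S P2=S P3=I  mem[L0]=80
21. P1: load  L0  bus=[-]  L0: P0=I P1=S P2=S P3=I  mem[L0]=80
22. P1: load  L2  bus=[BusRd]  L2: P0=S P1=S P2=S P3=I  mem[L2]=4
23. P3: load  L1  bus=[-]  L1: P0=I P1=I P2=S P3=S  mem[L1]=90
24. P3: store L1 := 83  bus=[BusRdX]  L1: P0=I P1=I P2=I P3=M  mem[L1]=90
25. P0: store L1 := 53  bus=[BusRdX,Flush]  L1: P0=M P1=I P2=I P3=I  mem[L1]=83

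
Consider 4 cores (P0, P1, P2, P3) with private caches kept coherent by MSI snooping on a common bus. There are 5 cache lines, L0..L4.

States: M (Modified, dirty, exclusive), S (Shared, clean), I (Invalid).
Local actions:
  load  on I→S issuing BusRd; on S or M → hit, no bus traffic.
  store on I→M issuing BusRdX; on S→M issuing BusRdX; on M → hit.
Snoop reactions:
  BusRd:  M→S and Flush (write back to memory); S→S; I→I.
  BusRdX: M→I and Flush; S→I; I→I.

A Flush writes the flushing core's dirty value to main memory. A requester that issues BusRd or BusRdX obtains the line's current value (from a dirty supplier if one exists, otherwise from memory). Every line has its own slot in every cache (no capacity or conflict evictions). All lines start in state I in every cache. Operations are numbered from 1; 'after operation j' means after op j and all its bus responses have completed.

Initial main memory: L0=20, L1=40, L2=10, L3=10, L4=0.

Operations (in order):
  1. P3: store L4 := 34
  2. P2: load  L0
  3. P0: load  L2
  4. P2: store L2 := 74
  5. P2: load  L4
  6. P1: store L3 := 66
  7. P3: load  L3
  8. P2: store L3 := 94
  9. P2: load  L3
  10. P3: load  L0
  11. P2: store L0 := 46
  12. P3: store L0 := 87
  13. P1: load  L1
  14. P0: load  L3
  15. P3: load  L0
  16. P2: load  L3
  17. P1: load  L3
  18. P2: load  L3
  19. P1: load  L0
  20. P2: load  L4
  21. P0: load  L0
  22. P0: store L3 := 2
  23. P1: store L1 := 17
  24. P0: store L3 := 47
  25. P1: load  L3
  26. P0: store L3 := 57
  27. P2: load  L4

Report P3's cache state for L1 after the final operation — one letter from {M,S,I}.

state = I

1. P3: store L4 := 34  bus=[BusRdX]  L4: P0=I P1=I P2=I P3=M  mem[L4]=0
2. P2: load  L0  bus=[BusRd]  L0: P0=I P1=I P2=S P3=I  mem[L0]=20
3. P0: load  L2  bus=[BusRd]  L2: P0=S P1=I P2=I P3=I  mem[L2]=10
4. P2: store L2 := 74  bus=[BusRdX]  L2: P0=I P1=I P2=M P3=I  mem[L2]=10
5. P2: load  L4  bus=[BusRd,Flush]  L4: P0=I P1=I P2=S P3=S  mem[L4]=34
6. P1: store L3 := 66  bus=[BusRdX]  L3: P0=I P1=M P2=I P3=I  mem[L3]=10
7. P3: load  L3  bus=[BusRd,Flush]  L3: P0=I P1=S P2=I P3=S  mem[L3]=66
8. P2: store L3 := 94  bus=[BusRdX]  L3: P0=I P1=I P2=M P3=I  mem[L3]=66
9. P2: load  L3  bus=[-]  L3: P0=I P1=I P2=M P3=I  mem[L3]=66
10. P3: load  L0  bus=[BusRd]  L0: P0=I P1=I P2=S P3=S  mem[L0]=20
11. P2: store L0 := 46  bus=[BusRdX]  L0: P0=I P1=I P2=M P3=I  mem[L0]=20
12. P3: store L0 := 87  bus=[BusRdX,Flush]  L0: P0=I P1=I P2=I P3=M  mem[L0]=46
13. P1: load  L1  bus=[BusRd]  L1: P0=I P1=S P2=I P3=I  mem[L1]=40
14. P0: load  L3  bus=[BusRd,Flush]  L3: P0=S P1=I P2=S P3=I  mem[L3]=94
15. P3: load  L0  bus=[-]  L0: P0=I P1=I P2=I P3=M  mem[L0]=46
16. P2: load  L3  bus=[-]  L3: P0=S P1=I P2=S P3=I  mem[L3]=94
17. P1: load  L3  bus=[BusRd]  L3: P0=S P1=S P2=S P3=I  mem[L3]=94
18. P2: load  L3  bus=[-]  L3: P0=S P1=S P2=S P3=I  mem[L3]=94
19. P1: load  L0  bus=[BusRd,Flush]  L0: P0=I P1=S P2=I P3=S  mem[L0]=87
20. P2: load  L4  bus=[-]  L4: P0=I P1=I P2=S P3=S  mem[L4]=34
21. P0: load  L0  bus=[BusRd]  L0: P0=S P1=S P2=I P3=S  mem[L0]=87
22. P0: store L3 := 2  bus=[BusRdX]  L3: P0=M P1=I P2=I P3=I  mem[L3]=94
23. P1: store L1 := 17  bus=[BusRdX]  L1: P0=I P1=M P2=I P3=I  mem[L1]=40
24. P0: store L3 := 47  bus=[-]  L3: P0=M P1=I P2=I P3=I  mem[L3]=94
25. P1: load  L3  bus=[BusRd,Flush]  L3: P0=S P1=S P2=I P3=I  mem[L3]=47
26. P0: store L3 := 57  bus=[BusRdX]  L3: P0=M P1=I P2=I P3=I  mem[L3]=47
27. P2: load  L4  bus=[-]  L4: P0=I P1=I P2=S P3=S  mem[L4]=34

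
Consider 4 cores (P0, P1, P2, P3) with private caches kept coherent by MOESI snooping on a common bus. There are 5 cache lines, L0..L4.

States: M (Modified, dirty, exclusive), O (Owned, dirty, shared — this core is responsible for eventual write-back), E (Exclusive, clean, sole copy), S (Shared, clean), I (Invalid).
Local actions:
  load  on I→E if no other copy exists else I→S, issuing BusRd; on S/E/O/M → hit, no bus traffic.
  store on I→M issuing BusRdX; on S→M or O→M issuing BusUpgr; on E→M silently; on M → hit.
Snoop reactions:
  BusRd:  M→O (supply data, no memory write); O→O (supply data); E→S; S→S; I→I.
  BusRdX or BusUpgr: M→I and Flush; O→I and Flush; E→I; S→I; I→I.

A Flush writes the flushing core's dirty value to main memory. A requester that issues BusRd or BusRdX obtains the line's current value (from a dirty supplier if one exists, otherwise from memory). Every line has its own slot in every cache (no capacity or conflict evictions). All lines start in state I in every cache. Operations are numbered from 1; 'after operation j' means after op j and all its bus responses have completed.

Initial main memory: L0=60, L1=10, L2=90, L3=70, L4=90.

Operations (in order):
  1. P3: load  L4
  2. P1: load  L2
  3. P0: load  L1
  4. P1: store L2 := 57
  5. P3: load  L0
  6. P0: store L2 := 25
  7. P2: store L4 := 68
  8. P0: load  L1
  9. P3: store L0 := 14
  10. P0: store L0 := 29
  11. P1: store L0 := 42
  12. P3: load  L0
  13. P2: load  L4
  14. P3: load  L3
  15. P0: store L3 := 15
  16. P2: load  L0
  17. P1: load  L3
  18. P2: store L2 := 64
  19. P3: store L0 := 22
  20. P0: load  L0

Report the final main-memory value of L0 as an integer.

  op1 P3: load  L4 → I/I/I/E on L4; bus BusRd; mem=90
  op2 P1: load  L2 → I/E/I/I on L2; bus BusRd; mem=90
  op3 P0: load  L1 → E/I/I/I on L1; bus BusRd; mem=10
  op4 P1: store L2 := 57 → I/M/I/I on L2; bus (none); mem=90
  op5 P3: load  L0 → I/I/I/E on L0; bus BusRd; mem=60
  op6 P0: store L2 := 25 → M/I/I/I on L2; bus BusRdX Flush; mem=57
  op7 P2: store L4 := 68 → I/I/M/I on L4; bus BusRdX; mem=90
  op8 P0: load  L1 → E/I/I/I on L1; bus (none); mem=10
  op9 P3: store L0 := 14 → I/I/I/M on L0; bus (none); mem=60
  op10 P0: store L0 := 29 → M/I/I/I on L0; bus BusRdX Flush; mem=14
  op11 P1: store L0 := 42 → I/M/I/I on L0; bus BusRdX Flush; mem=29
  op12 P3: load  L0 → I/O/I/S on L0; bus BusRd; mem=29
  op13 P2: load  L4 → I/I/M/I on L4; bus (none); mem=90
  op14 P3: load  L3 → I/I/I/E on L3; bus BusRd; mem=70
  op15 P0: store L3 := 15 → M/I/I/I on L3; bus BusRdX; mem=70
  op16 P2: load  L0 → I/O/S/S on L0; bus BusRd; mem=29
  op17 P1: load  L3 → O/S/I/I on L3; bus BusRd; mem=70
  op18 P2: store L2 := 64 → I/I/M/I on L2; bus BusRdX Flush; mem=25
  op19 P3: store L0 := 22 → I/I/I/M on L0; bus BusUpgr Flush; mem=42
  op20 P0: load  L0 → S/I/I/O on L0; bus BusRd; mem=42

memory[L0] = 42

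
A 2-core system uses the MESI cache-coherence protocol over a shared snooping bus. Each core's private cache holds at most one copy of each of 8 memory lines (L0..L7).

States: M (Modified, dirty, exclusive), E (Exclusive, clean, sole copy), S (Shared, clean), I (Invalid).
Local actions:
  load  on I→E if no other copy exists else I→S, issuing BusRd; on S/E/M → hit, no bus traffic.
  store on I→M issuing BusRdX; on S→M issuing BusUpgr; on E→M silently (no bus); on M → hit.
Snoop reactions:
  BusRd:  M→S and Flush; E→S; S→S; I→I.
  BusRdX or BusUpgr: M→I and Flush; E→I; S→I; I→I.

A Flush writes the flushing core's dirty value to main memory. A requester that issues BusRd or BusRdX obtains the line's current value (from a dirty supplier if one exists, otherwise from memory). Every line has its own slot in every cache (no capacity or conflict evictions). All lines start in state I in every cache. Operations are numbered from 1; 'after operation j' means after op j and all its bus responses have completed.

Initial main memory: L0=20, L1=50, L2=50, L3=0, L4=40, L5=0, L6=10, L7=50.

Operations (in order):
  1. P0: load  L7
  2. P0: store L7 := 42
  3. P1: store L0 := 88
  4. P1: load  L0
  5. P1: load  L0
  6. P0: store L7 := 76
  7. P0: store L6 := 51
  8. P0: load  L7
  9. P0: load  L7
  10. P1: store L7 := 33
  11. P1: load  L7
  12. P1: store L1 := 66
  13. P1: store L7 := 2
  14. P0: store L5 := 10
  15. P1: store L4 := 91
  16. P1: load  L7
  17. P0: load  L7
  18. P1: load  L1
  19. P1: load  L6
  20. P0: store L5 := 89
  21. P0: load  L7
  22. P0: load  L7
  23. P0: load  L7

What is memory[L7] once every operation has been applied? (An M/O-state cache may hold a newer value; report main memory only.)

memory[L7] = 2

1. P0: load  L7  bus=[BusRd]  L7: P0=E P1=I  mem[L7]=50
2. P0: store L7 := 42  bus=[-]  L7: P0=M P1=I  mem[L7]=50
3. P1: store L0 := 88  bus=[BusRdX]  L0: P0=I P1=M  mem[L0]=20
4. P1: load  L0  bus=[-]  L0: P0=I P1=M  mem[L0]=20
5. P1: load  L0  bus=[-]  L0: P0=I P1=M  mem[L0]=20
6. P0: store L7 := 76  bus=[-]  L7: P0=M P1=I  mem[L7]=50
7. P0: store L6 := 51  bus=[BusRdX]  L6: P0=M P1=I  mem[L6]=10
8. P0: load  L7  bus=[-]  L7: P0=M P1=I  mem[L7]=50
9. P0: load  L7  bus=[-]  L7: P0=M P1=I  mem[L7]=50
10. P1: store L7 := 33  bus=[BusRdX,Flush]  L7: P0=I P1=M  mem[L7]=76
11. P1: load  L7  bus=[-]  L7: P0=I P1=M  mem[L7]=76
12. P1: store L1 := 66  bus=[BusRdX]  L1: P0=I P1=M  mem[L1]=50
13. P1: store L7 := 2  bus=[-]  L7: P0=I P1=M  mem[L7]=76
14. P0: store L5 := 10  bus=[BusRdX]  L5: P0=M P1=I  mem[L5]=0
15. P1: store L4 := 91  bus=[BusRdX]  L4: P0=I P1=M  mem[L4]=40
16. P1: load  L7  bus=[-]  L7: P0=I P1=M  mem[L7]=76
17. P0: load  L7  bus=[BusRd,Flush]  L7: P0=S P1=S  mem[L7]=2
18. P1: load  L1  bus=[-]  L1: P0=I P1=M  mem[L1]=50
19. P1: load  L6  bus=[BusRd,Flush]  L6: P0=S P1=S  mem[L6]=51
20. P0: store L5 := 89  bus=[-]  L5: P0=M P1=I  mem[L5]=0
21. P0: load  L7  bus=[-]  L7: P0=S P1=S  mem[L7]=2
22. P0: load  L7  bus=[-]  L7: P0=S P1=S  mem[L7]=2
23. P0: load  L7  bus=[-]  L7: P0=S P1=S  mem[L7]=2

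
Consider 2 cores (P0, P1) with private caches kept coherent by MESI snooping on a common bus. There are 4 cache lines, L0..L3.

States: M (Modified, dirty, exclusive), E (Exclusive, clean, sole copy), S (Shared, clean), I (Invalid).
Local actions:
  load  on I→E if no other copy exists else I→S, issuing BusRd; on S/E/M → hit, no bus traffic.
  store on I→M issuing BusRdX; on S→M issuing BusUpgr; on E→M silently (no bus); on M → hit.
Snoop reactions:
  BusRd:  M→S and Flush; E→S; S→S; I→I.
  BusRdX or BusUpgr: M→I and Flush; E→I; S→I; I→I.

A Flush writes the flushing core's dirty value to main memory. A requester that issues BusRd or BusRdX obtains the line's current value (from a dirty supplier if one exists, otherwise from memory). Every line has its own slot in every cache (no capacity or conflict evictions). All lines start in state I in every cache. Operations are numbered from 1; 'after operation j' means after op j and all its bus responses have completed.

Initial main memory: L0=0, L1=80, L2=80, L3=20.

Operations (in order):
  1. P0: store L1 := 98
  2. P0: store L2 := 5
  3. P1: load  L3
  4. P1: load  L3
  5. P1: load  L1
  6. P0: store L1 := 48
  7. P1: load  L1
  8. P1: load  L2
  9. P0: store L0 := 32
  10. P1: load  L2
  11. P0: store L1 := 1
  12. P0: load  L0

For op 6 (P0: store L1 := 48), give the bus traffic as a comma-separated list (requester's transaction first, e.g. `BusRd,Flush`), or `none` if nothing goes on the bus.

bus = BusUpgr

step 1: P0: store L1 := 98  ⟶  MI  (L1)  txn=BusRdX  M[L1]=80
step 2: P0: store L2 := 5  ⟶  MI  (L2)  txn=BusRdX  M[L2]=80
step 3: P1: load  L3  ⟶  IE  (L3)  txn=BusRd  M[L3]=20
step 4: P1: load  L3  ⟶  IE  (L3)  txn=∅  M[L3]=20
step 5: P1: load  L1  ⟶  SS  (L1)  txn=BusRd+Flush  M[L1]=98
step 6: P0: store L1 := 48  ⟶  MI  (L1)  txn=BusUpgr  M[L1]=98
step 7: P1: load  L1  ⟶  SS  (L1)  txn=BusRd+Flush  M[L1]=48
step 8: P1: load  L2  ⟶  SS  (L2)  txn=BusRd+Flush  M[L2]=5
step 9: P0: store L0 := 32  ⟶  MI  (L0)  txn=BusRdX  M[L0]=0
step 10: P1: load  L2  ⟶  SS  (L2)  txn=∅  M[L2]=5
step 11: P0: store L1 := 1  ⟶  MI  (L1)  txn=BusUpgr  M[L1]=48
step 12: P0: load  L0  ⟶  MI  (L0)  txn=∅  M[L0]=0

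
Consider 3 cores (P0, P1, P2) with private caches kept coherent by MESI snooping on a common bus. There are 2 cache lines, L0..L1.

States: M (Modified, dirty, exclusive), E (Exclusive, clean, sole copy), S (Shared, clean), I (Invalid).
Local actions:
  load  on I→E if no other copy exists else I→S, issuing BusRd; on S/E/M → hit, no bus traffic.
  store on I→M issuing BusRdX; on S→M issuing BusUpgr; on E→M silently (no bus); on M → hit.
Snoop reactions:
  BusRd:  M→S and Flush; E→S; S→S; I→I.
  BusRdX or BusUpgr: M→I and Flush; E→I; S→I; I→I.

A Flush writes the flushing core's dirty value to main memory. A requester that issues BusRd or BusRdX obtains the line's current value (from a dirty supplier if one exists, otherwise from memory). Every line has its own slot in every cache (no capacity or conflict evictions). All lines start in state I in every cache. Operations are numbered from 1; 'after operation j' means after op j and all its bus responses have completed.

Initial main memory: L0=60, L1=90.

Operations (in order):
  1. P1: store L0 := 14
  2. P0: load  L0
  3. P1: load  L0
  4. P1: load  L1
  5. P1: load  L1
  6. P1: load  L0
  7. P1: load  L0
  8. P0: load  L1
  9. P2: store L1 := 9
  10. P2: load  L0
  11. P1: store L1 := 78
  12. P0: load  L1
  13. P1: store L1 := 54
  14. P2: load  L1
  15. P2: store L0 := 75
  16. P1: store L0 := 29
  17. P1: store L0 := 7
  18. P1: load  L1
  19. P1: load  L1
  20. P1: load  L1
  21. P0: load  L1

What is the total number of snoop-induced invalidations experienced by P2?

1. P1: store L0 := 14  bus=[BusRdX]  L0: P0=I P1=M P2=I  mem[L0]=60
2. P0: load  L0  bus=[BusRd,Flush]  L0: P0=S P1=S P2=I  mem[L0]=14
3. P1: load  L0  bus=[-]  L0: P0=S P1=S P2=I  mem[L0]=14
4. P1: load  L1  bus=[BusRd]  L1: P0=I P1=E P2=I  mem[L1]=90
5. P1: load  L1  bus=[-]  L1: P0=I P1=E P2=I  mem[L1]=90
6. P1: load  L0  bus=[-]  L0: P0=S P1=S P2=I  mem[L0]=14
7. P1: load  L0  bus=[-]  L0: P0=S P1=S P2=I  mem[L0]=14
8. P0: load  L1  bus=[BusRd]  L1: P0=S P1=S P2=I  mem[L1]=90
9. P2: store L1 := 9  bus=[BusRdX]  L1: P0=I P1=I P2=M  mem[L1]=90
10. P2: load  L0  bus=[BusRd]  L0: P0=S P1=S P2=S  mem[L0]=14
11. P1: store L1 := 78  bus=[BusRdX,Flush]  L1: P0=I P1=M P2=I  mem[L1]=9
12. P0: load  L1  bus=[BusRd,Flush]  L1: P0=S P1=S P2=I  mem[L1]=78
13. P1: store L1 := 54  bus=[BusUpgr]  L1: P0=I P1=M P2=I  mem[L1]=78
14. P2: load  L1  bus=[BusRd,Flush]  L1: P0=I P1=S P2=S  mem[L1]=54
15. P2: store L0 := 75  bus=[BusUpgr]  L0: P0=I P1=I P2=M  mem[L0]=14
16. P1: store L0 := 29  bus=[BusRdX,Flush]  L0: P0=I P1=M P2=I  mem[L0]=75
17. P1: store L0 := 7  bus=[-]  L0: P0=I P1=M P2=I  mem[L0]=75
18. P1: load  L1  bus=[-]  L1: P0=I P1=S P2=S  mem[L1]=54
19. P1: load  L1  bus=[-]  L1: P0=I P1=S P2=S  mem[L1]=54
20. P1: load  L1  bus=[-]  L1: P0=I P1=S P2=S  mem[L1]=54
21. P0: load  L1  bus=[BusRd]  L1: P0=S P1=S P2=S  mem[L1]=54

invalidations = 2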